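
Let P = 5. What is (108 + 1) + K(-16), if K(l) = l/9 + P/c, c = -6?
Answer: 1915/18 ≈ 106.39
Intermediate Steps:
K(l) = -⅚ + l/9 (K(l) = l/9 + 5/(-6) = l*(⅑) + 5*(-⅙) = l/9 - ⅚ = -⅚ + l/9)
(108 + 1) + K(-16) = (108 + 1) + (-⅚ + (⅑)*(-16)) = 109 + (-⅚ - 16/9) = 109 - 47/18 = 1915/18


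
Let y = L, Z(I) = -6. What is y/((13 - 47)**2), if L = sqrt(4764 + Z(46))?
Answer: sqrt(4758)/1156 ≈ 0.059670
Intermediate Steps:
L = sqrt(4758) (L = sqrt(4764 - 6) = sqrt(4758) ≈ 68.978)
y = sqrt(4758) ≈ 68.978
y/((13 - 47)**2) = sqrt(4758)/((13 - 47)**2) = sqrt(4758)/((-34)**2) = sqrt(4758)/1156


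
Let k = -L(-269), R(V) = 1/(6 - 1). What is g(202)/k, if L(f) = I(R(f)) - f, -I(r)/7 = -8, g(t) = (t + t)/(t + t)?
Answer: -1/325 ≈ -0.0030769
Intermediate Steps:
R(V) = ⅕ (R(V) = 1/5 = ⅕)
g(t) = 1 (g(t) = (2*t)/((2*t)) = (2*t)*(1/(2*t)) = 1)
I(r) = 56 (I(r) = -7*(-8) = 56)
L(f) = 56 - f
k = -325 (k = -(56 - 1*(-269)) = -(56 + 269) = -1*325 = -325)
g(202)/k = 1/(-325) = 1*(-1/325) = -1/325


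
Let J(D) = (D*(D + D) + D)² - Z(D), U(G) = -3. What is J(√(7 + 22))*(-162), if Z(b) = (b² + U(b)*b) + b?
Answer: -544968 - 19116*√29 ≈ -6.4791e+5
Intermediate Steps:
Z(b) = b² - 2*b (Z(b) = (b² - 3*b) + b = b² - 2*b)
J(D) = (D + 2*D²)² - D*(-2 + D) (J(D) = (D*(D + D) + D)² - D*(-2 + D) = (D*(2*D) + D)² - D*(-2 + D) = (2*D² + D)² - D*(-2 + D) = (D + 2*D²)² - D*(-2 + D))
J(√(7 + 22))*(-162) = (√(7 + 22)*(2 - √(7 + 22) + √(7 + 22)*(1 + 2*√(7 + 22))²))*(-162) = (√29*(2 - √29 + √29*(1 + 2*√29)²))*(-162) = -162*√29*(2 - √29 + √29*(1 + 2*√29)²)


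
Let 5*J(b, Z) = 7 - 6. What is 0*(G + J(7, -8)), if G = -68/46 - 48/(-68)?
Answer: 0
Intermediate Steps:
J(b, Z) = 1/5 (J(b, Z) = (7 - 6)/5 = (1/5)*1 = 1/5)
G = -302/391 (G = -68*1/46 - 48*(-1/68) = -34/23 + 12/17 = -302/391 ≈ -0.77238)
0*(G + J(7, -8)) = 0*(-302/391 + 1/5) = 0*(-1119/1955) = 0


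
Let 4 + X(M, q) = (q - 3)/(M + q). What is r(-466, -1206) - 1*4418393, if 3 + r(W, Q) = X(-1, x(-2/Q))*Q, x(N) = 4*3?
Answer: -48560146/11 ≈ -4.4146e+6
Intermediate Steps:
x(N) = 12
X(M, q) = -4 + (-3 + q)/(M + q) (X(M, q) = -4 + (q - 3)/(M + q) = -4 + (-3 + q)/(M + q))
r(W, Q) = -3 - 35*Q/11 (r(W, Q) = -3 + ((-3 - 4*(-1) - 3*12)/(-1 + 12))*Q = -3 + ((-3 + 4 - 36)/11)*Q = -3 + ((1/11)*(-35))*Q = -3 - 35*Q/11)
r(-466, -1206) - 1*4418393 = (-3 - 35/11*(-1206)) - 1*4418393 = (-3 + 42210/11) - 4418393 = 42177/11 - 4418393 = -48560146/11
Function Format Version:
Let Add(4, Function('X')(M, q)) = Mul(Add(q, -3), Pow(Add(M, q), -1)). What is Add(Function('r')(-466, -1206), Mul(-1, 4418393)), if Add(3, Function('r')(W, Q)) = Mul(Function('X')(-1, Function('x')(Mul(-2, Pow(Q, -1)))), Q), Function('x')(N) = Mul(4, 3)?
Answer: Rational(-48560146, 11) ≈ -4.4146e+6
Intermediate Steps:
Function('x')(N) = 12
Function('X')(M, q) = Add(-4, Mul(Pow(Add(M, q), -1), Add(-3, q))) (Function('X')(M, q) = Add(-4, Mul(Add(q, -3), Pow(Add(M, q), -1))) = Add(-4, Mul(Add(-3, q), Pow(Add(M, q), -1))) = Add(-4, Mul(Pow(Add(M, q), -1), Add(-3, q))))
Function('r')(W, Q) = Add(-3, Mul(Rational(-35, 11), Q)) (Function('r')(W, Q) = Add(-3, Mul(Mul(Pow(Add(-1, 12), -1), Add(-3, Mul(-4, -1), Mul(-3, 12))), Q)) = Add(-3, Mul(Mul(Pow(11, -1), Add(-3, 4, -36)), Q)) = Add(-3, Mul(Mul(Rational(1, 11), -35), Q)) = Add(-3, Mul(Rational(-35, 11), Q)))
Add(Function('r')(-466, -1206), Mul(-1, 4418393)) = Add(Add(-3, Mul(Rational(-35, 11), -1206)), Mul(-1, 4418393)) = Add(Add(-3, Rational(42210, 11)), -4418393) = Add(Rational(42177, 11), -4418393) = Rational(-48560146, 11)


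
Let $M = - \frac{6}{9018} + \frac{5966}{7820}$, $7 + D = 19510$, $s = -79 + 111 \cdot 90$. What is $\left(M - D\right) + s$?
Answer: $- \frac{56365114621}{5876730} \approx -9591.2$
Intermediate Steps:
$s = 9911$ ($s = -79 + 9990 = 9911$)
$D = 19503$ ($D = -7 + 19510 = 19503$)
$M = \frac{4479539}{5876730}$ ($M = \left(-6\right) \frac{1}{9018} + 5966 \cdot \frac{1}{7820} = - \frac{1}{1503} + \frac{2983}{3910} = \frac{4479539}{5876730} \approx 0.76225$)
$\left(M - D\right) + s = \left(\frac{4479539}{5876730} - 19503\right) + 9911 = - \frac{114609385651}{5876730} + 9911 = - \frac{56365114621}{5876730}$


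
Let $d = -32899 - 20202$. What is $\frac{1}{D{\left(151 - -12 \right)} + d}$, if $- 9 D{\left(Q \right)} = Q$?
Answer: $- \frac{9}{478072} \approx -1.8826 \cdot 10^{-5}$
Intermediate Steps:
$D{\left(Q \right)} = - \frac{Q}{9}$
$d = -53101$
$\frac{1}{D{\left(151 - -12 \right)} + d} = \frac{1}{- \frac{151 - -12}{9} - 53101} = \frac{1}{- \frac{151 + 12}{9} - 53101} = \frac{1}{\left(- \frac{1}{9}\right) 163 - 53101} = \frac{1}{- \frac{163}{9} - 53101} = \frac{1}{- \frac{478072}{9}} = - \frac{9}{478072}$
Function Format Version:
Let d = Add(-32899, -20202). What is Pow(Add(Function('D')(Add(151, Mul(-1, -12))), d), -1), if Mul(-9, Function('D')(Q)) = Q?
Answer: Rational(-9, 478072) ≈ -1.8826e-5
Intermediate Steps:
Function('D')(Q) = Mul(Rational(-1, 9), Q)
d = -53101
Pow(Add(Function('D')(Add(151, Mul(-1, -12))), d), -1) = Pow(Add(Mul(Rational(-1, 9), Add(151, Mul(-1, -12))), -53101), -1) = Pow(Add(Mul(Rational(-1, 9), Add(151, 12)), -53101), -1) = Pow(Add(Mul(Rational(-1, 9), 163), -53101), -1) = Pow(Add(Rational(-163, 9), -53101), -1) = Pow(Rational(-478072, 9), -1) = Rational(-9, 478072)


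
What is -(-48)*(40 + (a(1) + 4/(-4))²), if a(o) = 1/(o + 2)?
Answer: 5824/3 ≈ 1941.3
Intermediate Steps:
a(o) = 1/(2 + o)
-(-48)*(40 + (a(1) + 4/(-4))²) = -(-48)*(40 + (1/(2 + 1) + 4/(-4))²) = -(-48)*(40 + (1/3 + 4*(-¼))²) = -(-48)*(40 + (⅓ - 1)²) = -(-48)*(40 + (-⅔)²) = -(-48)*(40 + 4/9) = -(-48)*364/9 = -1*(-5824/3) = 5824/3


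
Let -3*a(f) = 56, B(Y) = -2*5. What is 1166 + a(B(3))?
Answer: 3442/3 ≈ 1147.3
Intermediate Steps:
B(Y) = -10
a(f) = -56/3 (a(f) = -⅓*56 = -56/3)
1166 + a(B(3)) = 1166 - 56/3 = 3442/3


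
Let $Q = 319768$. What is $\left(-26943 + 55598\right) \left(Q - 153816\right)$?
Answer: $4755354560$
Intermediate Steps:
$\left(-26943 + 55598\right) \left(Q - 153816\right) = \left(-26943 + 55598\right) \left(319768 - 153816\right) = 28655 \cdot 165952 = 4755354560$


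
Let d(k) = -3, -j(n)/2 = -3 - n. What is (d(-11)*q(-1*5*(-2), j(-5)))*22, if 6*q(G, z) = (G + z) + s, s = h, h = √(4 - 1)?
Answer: -66 - 11*√3 ≈ -85.053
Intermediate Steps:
j(n) = 6 + 2*n (j(n) = -2*(-3 - n) = 6 + 2*n)
h = √3 ≈ 1.7320
s = √3 ≈ 1.7320
q(G, z) = G/6 + z/6 + √3/6 (q(G, z) = ((G + z) + √3)/6 = (G + z + √3)/6 = G/6 + z/6 + √3/6)
(d(-11)*q(-1*5*(-2), j(-5)))*22 = -3*((-1*5*(-2))/6 + (6 + 2*(-5))/6 + √3/6)*22 = -3*((-5*(-2))/6 + (6 - 10)/6 + √3/6)*22 = -3*((⅙)*10 + (⅙)*(-4) + √3/6)*22 = -3*(5/3 - ⅔ + √3/6)*22 = -3*(1 + √3/6)*22 = (-3 - √3/2)*22 = -66 - 11*√3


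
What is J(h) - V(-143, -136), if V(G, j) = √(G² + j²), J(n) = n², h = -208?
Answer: 43264 - √38945 ≈ 43067.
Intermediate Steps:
J(h) - V(-143, -136) = (-208)² - √((-143)² + (-136)²) = 43264 - √(20449 + 18496) = 43264 - √38945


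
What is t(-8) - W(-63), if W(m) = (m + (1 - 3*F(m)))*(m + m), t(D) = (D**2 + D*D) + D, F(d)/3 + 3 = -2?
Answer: -2022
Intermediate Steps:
F(d) = -15 (F(d) = -9 + 3*(-2) = -9 - 6 = -15)
t(D) = D + 2*D**2 (t(D) = (D**2 + D**2) + D = 2*D**2 + D = D + 2*D**2)
W(m) = 2*m*(46 + m) (W(m) = (m + (1 - 3*(-15)))*(m + m) = (m + (1 + 45))*(2*m) = (m + 46)*(2*m) = (46 + m)*(2*m) = 2*m*(46 + m))
t(-8) - W(-63) = -8*(1 + 2*(-8)) - 2*(-63)*(46 - 63) = -8*(1 - 16) - 2*(-63)*(-17) = -8*(-15) - 1*2142 = 120 - 2142 = -2022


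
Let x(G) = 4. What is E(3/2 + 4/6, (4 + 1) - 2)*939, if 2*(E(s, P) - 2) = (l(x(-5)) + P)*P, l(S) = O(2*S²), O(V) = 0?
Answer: 12207/2 ≈ 6103.5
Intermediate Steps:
l(S) = 0
E(s, P) = 2 + P²/2 (E(s, P) = 2 + ((0 + P)*P)/2 = 2 + (P*P)/2 = 2 + P²/2)
E(3/2 + 4/6, (4 + 1) - 2)*939 = (2 + ((4 + 1) - 2)²/2)*939 = (2 + (5 - 2)²/2)*939 = (2 + (½)*3²)*939 = (2 + (½)*9)*939 = (2 + 9/2)*939 = (13/2)*939 = 12207/2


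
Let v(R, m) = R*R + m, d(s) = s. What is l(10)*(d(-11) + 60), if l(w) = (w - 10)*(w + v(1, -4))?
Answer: 0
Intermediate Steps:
v(R, m) = m + R**2 (v(R, m) = R**2 + m = m + R**2)
l(w) = (-10 + w)*(-3 + w) (l(w) = (w - 10)*(w + (-4 + 1**2)) = (-10 + w)*(w + (-4 + 1)) = (-10 + w)*(w - 3) = (-10 + w)*(-3 + w))
l(10)*(d(-11) + 60) = (30 + 10**2 - 13*10)*(-11 + 60) = (30 + 100 - 130)*49 = 0*49 = 0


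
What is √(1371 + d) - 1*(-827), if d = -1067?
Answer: 827 + 4*√19 ≈ 844.44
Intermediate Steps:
√(1371 + d) - 1*(-827) = √(1371 - 1067) - 1*(-827) = √304 + 827 = 4*√19 + 827 = 827 + 4*√19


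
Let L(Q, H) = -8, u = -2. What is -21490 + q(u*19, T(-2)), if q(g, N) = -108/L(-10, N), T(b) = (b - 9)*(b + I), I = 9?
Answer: -42953/2 ≈ -21477.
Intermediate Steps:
T(b) = (-9 + b)*(9 + b) (T(b) = (b - 9)*(b + 9) = (-9 + b)*(9 + b))
q(g, N) = 27/2 (q(g, N) = -108/(-8) = -108*(-⅛) = 27/2)
-21490 + q(u*19, T(-2)) = -21490 + 27/2 = -42953/2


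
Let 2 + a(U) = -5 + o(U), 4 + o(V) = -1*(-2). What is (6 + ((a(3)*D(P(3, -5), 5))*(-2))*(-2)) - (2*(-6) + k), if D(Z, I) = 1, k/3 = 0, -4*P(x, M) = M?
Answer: -18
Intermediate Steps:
P(x, M) = -M/4
o(V) = -2 (o(V) = -4 - 1*(-2) = -4 + 2 = -2)
k = 0 (k = 3*0 = 0)
a(U) = -9 (a(U) = -2 + (-5 - 2) = -2 - 7 = -9)
(6 + ((a(3)*D(P(3, -5), 5))*(-2))*(-2)) - (2*(-6) + k) = (6 + (-9*1*(-2))*(-2)) - (2*(-6) + 0) = (6 - 9*(-2)*(-2)) - (-12 + 0) = (6 + 18*(-2)) - 1*(-12) = (6 - 36) + 12 = -30 + 12 = -18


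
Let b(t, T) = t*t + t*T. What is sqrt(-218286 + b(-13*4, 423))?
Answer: I*sqrt(237578) ≈ 487.42*I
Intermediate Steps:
b(t, T) = t**2 + T*t
sqrt(-218286 + b(-13*4, 423)) = sqrt(-218286 + (-13*4)*(423 - 13*4)) = sqrt(-218286 - 52*(423 - 52)) = sqrt(-218286 - 52*371) = sqrt(-218286 - 19292) = sqrt(-237578) = I*sqrt(237578)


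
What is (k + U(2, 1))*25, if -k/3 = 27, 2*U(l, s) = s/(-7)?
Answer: -28375/14 ≈ -2026.8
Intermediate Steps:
U(l, s) = -s/14 (U(l, s) = (s/(-7))/2 = (s*(-⅐))/2 = (-s/7)/2 = -s/14)
k = -81 (k = -3*27 = -81)
(k + U(2, 1))*25 = (-81 - 1/14*1)*25 = (-81 - 1/14)*25 = -1135/14*25 = -28375/14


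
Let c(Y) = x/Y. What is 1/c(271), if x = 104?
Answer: 271/104 ≈ 2.6058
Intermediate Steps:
c(Y) = 104/Y
1/c(271) = 1/(104/271) = 271/104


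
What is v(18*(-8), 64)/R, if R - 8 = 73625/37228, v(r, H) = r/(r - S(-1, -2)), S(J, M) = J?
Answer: 5360832/53117207 ≈ 0.10092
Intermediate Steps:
v(r, H) = r/(1 + r) (v(r, H) = r/(r - 1*(-1)) = r/(r + 1) = r/(1 + r))
R = 371449/37228 (R = 8 + 73625/37228 = 371449/37228 ≈ 9.9777)
v(18*(-8), 64)/R = ((18*(-8))/(1 + 18*(-8)))/(371449/37228) = -144/(1 - 144)*(37228/371449) = -144/(-143)*(37228/371449) = -144*(-1/143)*(37228/371449) = (144/143)*(37228/371449) = 5360832/53117207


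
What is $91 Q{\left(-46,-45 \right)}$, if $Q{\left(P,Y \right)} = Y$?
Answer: $-4095$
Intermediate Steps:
$91 Q{\left(-46,-45 \right)} = 91 \left(-45\right) = -4095$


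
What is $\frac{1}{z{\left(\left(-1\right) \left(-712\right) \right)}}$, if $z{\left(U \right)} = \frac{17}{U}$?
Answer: $\frac{712}{17} \approx 41.882$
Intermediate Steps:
$\frac{1}{z{\left(\left(-1\right) \left(-712\right) \right)}} = \frac{1}{17 \frac{1}{\left(-1\right) \left(-712\right)}} = \frac{1}{17 \cdot \frac{1}{712}} = \frac{1}{\frac{17}{712}} = \frac{712}{17}$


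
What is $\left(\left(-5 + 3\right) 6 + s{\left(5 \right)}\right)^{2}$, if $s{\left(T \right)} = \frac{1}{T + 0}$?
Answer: $\frac{3481}{25} \approx 139.24$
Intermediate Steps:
$s{\left(T \right)} = \frac{1}{T}$
$\left(\left(-5 + 3\right) 6 + s{\left(5 \right)}\right)^{2} = \left(\left(-5 + 3\right) 6 + \frac{1}{5}\right)^{2} = \left(\left(-2\right) 6 + \frac{1}{5}\right)^{2} = \left(-12 + \frac{1}{5}\right)^{2} = \left(- \frac{59}{5}\right)^{2} = \frac{3481}{25}$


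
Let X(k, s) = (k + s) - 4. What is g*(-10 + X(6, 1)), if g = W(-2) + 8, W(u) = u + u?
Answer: -28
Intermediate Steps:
W(u) = 2*u
X(k, s) = -4 + k + s
g = 4 (g = 2*(-2) + 8 = -4 + 8 = 4)
g*(-10 + X(6, 1)) = 4*(-10 + (-4 + 6 + 1)) = 4*(-10 + 3) = 4*(-7) = -28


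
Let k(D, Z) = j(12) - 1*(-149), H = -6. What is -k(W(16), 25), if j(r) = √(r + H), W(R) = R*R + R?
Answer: -149 - √6 ≈ -151.45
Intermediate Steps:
W(R) = R + R² (W(R) = R² + R = R + R²)
j(r) = √(-6 + r) (j(r) = √(r - 6) = √(-6 + r))
k(D, Z) = 149 + √6 (k(D, Z) = √(-6 + 12) - 1*(-149) = √6 + 149 = 149 + √6)
-k(W(16), 25) = -(149 + √6) = -149 - √6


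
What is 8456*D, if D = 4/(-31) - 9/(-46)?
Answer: 401660/713 ≈ 563.34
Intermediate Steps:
D = 95/1426 (D = 4*(-1/31) - 9*(-1/46) = -4/31 + 9/46 = 95/1426 ≈ 0.066620)
8456*D = 8456*(95/1426) = 401660/713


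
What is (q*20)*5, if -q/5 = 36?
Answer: -18000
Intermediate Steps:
q = -180 (q = -5*36 = -180)
(q*20)*5 = -180*20*5 = -3600*5 = -18000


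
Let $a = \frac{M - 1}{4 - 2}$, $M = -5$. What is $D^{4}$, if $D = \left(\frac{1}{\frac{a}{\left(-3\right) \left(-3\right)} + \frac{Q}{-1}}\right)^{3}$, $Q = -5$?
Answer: $\frac{531441}{56693912375296} \approx 9.3739 \cdot 10^{-9}$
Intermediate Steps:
$a = -3$ ($a = \frac{-5 - 1}{4 - 2} = - \frac{6}{2} = \left(-6\right) \frac{1}{2} = -3$)
$D = \frac{27}{2744}$ ($D = \left(\frac{1}{- \frac{3}{\left(-3\right) \left(-3\right)} - \frac{5}{-1}}\right)^{3} = \left(\frac{1}{- \frac{3}{9} - -5}\right)^{3} = \left(\frac{1}{\left(-3\right) \frac{1}{9} + 5}\right)^{3} = \left(\frac{1}{- \frac{1}{3} + 5}\right)^{3} = \left(\frac{1}{\frac{14}{3}}\right)^{3} = \left(\frac{3}{14}\right)^{3} = \frac{27}{2744} \approx 0.0098397$)
$D^{4} = \left(\frac{27}{2744}\right)^{4} = \frac{531441}{56693912375296}$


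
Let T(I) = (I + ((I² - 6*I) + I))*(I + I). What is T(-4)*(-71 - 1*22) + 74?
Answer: 23882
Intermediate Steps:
T(I) = 2*I*(I² - 4*I) (T(I) = (I + (I² - 5*I))*(2*I) = (I² - 4*I)*(2*I) = 2*I*(I² - 4*I))
T(-4)*(-71 - 1*22) + 74 = (2*(-4)²*(-4 - 4))*(-71 - 1*22) + 74 = (2*16*(-8))*(-71 - 22) + 74 = -256*(-93) + 74 = 23808 + 74 = 23882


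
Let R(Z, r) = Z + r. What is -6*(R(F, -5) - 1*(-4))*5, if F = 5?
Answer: -120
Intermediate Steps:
-6*(R(F, -5) - 1*(-4))*5 = -6*((5 - 5) - 1*(-4))*5 = -6*(0 + 4)*5 = -6*4*5 = -24*5 = -120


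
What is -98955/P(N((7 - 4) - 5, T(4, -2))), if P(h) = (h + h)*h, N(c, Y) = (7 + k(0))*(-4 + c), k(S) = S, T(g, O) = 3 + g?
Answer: -10995/392 ≈ -28.048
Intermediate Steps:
N(c, Y) = -28 + 7*c (N(c, Y) = (7 + 0)*(-4 + c) = 7*(-4 + c) = -28 + 7*c)
P(h) = 2*h² (P(h) = (2*h)*h = 2*h²)
-98955/P(N((7 - 4) - 5, T(4, -2))) = -98955*1/(2*(-28 + 7*((7 - 4) - 5))²) = -98955*1/(2*(-28 + 7*(3 - 5))²) = -98955*1/(2*(-28 + 7*(-2))²) = -98955*1/(2*(-28 - 14)²) = -98955/(2*(-42)²) = -98955/(2*1764) = -98955/3528 = -98955*1/3528 = -10995/392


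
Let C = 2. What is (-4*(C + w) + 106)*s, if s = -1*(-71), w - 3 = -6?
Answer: 7810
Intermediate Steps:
w = -3 (w = 3 - 6 = -3)
s = 71
(-4*(C + w) + 106)*s = (-4*(2 - 3) + 106)*71 = (-4*(-1) + 106)*71 = (4 + 106)*71 = 110*71 = 7810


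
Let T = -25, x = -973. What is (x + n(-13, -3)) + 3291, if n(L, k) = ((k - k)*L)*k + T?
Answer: 2293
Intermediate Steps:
n(L, k) = -25 (n(L, k) = ((k - k)*L)*k - 25 = (0*L)*k - 25 = 0*k - 25 = 0 - 25 = -25)
(x + n(-13, -3)) + 3291 = (-973 - 25) + 3291 = -998 + 3291 = 2293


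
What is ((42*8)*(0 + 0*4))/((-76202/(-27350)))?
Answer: 0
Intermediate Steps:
((42*8)*(0 + 0*4))/((-76202/(-27350))) = (336*(0 + 0))/((-76202*(-1/27350))) = (336*0)/(38101/13675) = 0*(13675/38101) = 0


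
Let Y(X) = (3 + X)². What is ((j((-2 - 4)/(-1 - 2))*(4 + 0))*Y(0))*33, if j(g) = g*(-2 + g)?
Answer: 0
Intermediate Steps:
((j((-2 - 4)/(-1 - 2))*(4 + 0))*Y(0))*33 = (((((-2 - 4)/(-1 - 2))*(-2 + (-2 - 4)/(-1 - 2)))*(4 + 0))*(3 + 0)²)*33 = ((((-6/(-3))*(-2 - 6/(-3)))*4)*3²)*33 = ((((-6*(-⅓))*(-2 - 6*(-⅓)))*4)*9)*33 = (((2*(-2 + 2))*4)*9)*33 = (((2*0)*4)*9)*33 = ((0*4)*9)*33 = (0*9)*33 = 0*33 = 0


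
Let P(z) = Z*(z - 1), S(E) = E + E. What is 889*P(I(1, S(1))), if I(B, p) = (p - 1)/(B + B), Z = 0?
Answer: 0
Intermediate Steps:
S(E) = 2*E
I(B, p) = (-1 + p)/(2*B) (I(B, p) = (-1 + p)/((2*B)) = (-1 + p)*(1/(2*B)) = (-1 + p)/(2*B))
P(z) = 0 (P(z) = 0*(z - 1) = 0*(-1 + z) = 0)
889*P(I(1, S(1))) = 889*0 = 0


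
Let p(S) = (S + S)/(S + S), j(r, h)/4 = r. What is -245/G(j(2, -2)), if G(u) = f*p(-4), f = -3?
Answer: 245/3 ≈ 81.667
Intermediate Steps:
j(r, h) = 4*r
p(S) = 1 (p(S) = (2*S)/((2*S)) = (2*S)*(1/(2*S)) = 1)
G(u) = -3 (G(u) = -3*1 = -3)
-245/G(j(2, -2)) = -245/(-3) = -245*(-⅓) = 245/3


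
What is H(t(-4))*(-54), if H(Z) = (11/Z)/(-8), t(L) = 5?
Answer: 297/20 ≈ 14.850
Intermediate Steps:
H(Z) = -11/(8*Z) (H(Z) = (11/Z)*(-1/8) = -11/(8*Z))
H(t(-4))*(-54) = -11/8/5*(-54) = -11/8*1/5*(-54) = -11/40*(-54) = 297/20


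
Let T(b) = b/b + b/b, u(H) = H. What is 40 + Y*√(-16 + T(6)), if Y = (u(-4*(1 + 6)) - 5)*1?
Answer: 40 - 33*I*√14 ≈ 40.0 - 123.47*I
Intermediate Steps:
T(b) = 2 (T(b) = 1 + 1 = 2)
Y = -33 (Y = (-4*(1 + 6) - 5)*1 = (-4*7 - 5)*1 = (-28 - 5)*1 = -33*1 = -33)
40 + Y*√(-16 + T(6)) = 40 - 33*√(-16 + 2) = 40 - 33*I*√14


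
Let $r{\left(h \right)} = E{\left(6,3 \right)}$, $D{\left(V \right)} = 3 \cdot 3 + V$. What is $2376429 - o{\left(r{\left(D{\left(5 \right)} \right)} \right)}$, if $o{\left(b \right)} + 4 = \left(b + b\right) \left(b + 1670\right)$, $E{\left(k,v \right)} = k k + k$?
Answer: $2232625$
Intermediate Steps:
$D{\left(V \right)} = 9 + V$
$E{\left(k,v \right)} = k + k^{2}$ ($E{\left(k,v \right)} = k^{2} + k = k + k^{2}$)
$r{\left(h \right)} = 42$ ($r{\left(h \right)} = 6 \left(1 + 6\right) = 6 \cdot 7 = 42$)
$o{\left(b \right)} = -4 + 2 b \left(1670 + b\right)$ ($o{\left(b \right)} = -4 + \left(b + b\right) \left(b + 1670\right) = -4 + 2 b \left(1670 + b\right)$)
$2376429 - o{\left(r{\left(D{\left(5 \right)} \right)} \right)} = 2376429 - \left(-4 + 2 \cdot 42^{2} + 3340 \cdot 42\right) = 2376429 - \left(-4 + 2 \cdot 1764 + 140280\right) = 2376429 - \left(-4 + 3528 + 140280\right) = 2376429 - 143804 = 2232625$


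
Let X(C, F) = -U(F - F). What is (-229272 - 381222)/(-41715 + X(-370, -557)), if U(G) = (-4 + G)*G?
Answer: 203498/13905 ≈ 14.635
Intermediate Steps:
U(G) = G*(-4 + G)
X(C, F) = 0 (X(C, F) = -(F - F)*(-4 + (F - F)) = -0*(-4 + 0) = -0*(-4) = -1*0 = 0)
(-229272 - 381222)/(-41715 + X(-370, -557)) = (-229272 - 381222)/(-41715 + 0) = -610494/(-41715) = -610494*(-1/41715) = 203498/13905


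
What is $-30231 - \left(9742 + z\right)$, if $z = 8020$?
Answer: $-47993$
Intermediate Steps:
$-30231 - \left(9742 + z\right) = -30231 - 17762 = -47993$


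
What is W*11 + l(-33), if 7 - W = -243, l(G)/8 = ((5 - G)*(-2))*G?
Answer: 22814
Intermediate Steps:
l(G) = 8*G*(-10 + 2*G) (l(G) = 8*(((5 - G)*(-2))*G) = 8*((-10 + 2*G)*G) = 8*(G*(-10 + 2*G)) = 8*G*(-10 + 2*G))
W = 250 (W = 7 - 1*(-243) = 7 + 243 = 250)
W*11 + l(-33) = 250*11 + 16*(-33)*(-5 - 33) = 2750 + 16*(-33)*(-38) = 2750 + 20064 = 22814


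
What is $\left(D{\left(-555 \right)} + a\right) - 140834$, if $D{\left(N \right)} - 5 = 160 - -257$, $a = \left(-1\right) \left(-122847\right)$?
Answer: $-17565$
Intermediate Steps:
$a = 122847$
$D{\left(N \right)} = 422$ ($D{\left(N \right)} = 5 + \left(160 - -257\right) = 5 + \left(160 + 257\right) = 5 + 417 = 422$)
$\left(D{\left(-555 \right)} + a\right) - 140834 = \left(422 + 122847\right) - 140834 = 123269 - 140834 = -17565$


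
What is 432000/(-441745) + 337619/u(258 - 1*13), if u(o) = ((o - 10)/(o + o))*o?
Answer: 59636298062/20762015 ≈ 2872.4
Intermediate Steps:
u(o) = -5 + o/2 (u(o) = ((-10 + o)/((2*o)))*o = ((-10 + o)*(1/(2*o)))*o = ((-10 + o)/(2*o))*o = -5 + o/2)
432000/(-441745) + 337619/u(258 - 1*13) = 432000/(-441745) + 337619/(-5 + (258 - 1*13)/2) = 432000*(-1/441745) + 337619/(-5 + (258 - 13)/2) = -86400/88349 + 337619/(-5 + (½)*245) = -86400/88349 + 337619/(-5 + 245/2) = -86400/88349 + 337619/(235/2) = -86400/88349 + 337619*(2/235) = -86400/88349 + 675238/235 = 59636298062/20762015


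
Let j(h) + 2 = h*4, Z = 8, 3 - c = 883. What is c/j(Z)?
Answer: -88/3 ≈ -29.333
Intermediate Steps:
c = -880 (c = 3 - 1*883 = 3 - 883 = -880)
j(h) = -2 + 4*h (j(h) = -2 + h*4 = -2 + 4*h)
c/j(Z) = -880/(-2 + 4*8) = -880/(-2 + 32) = -880/30 = -880*1/30 = -88/3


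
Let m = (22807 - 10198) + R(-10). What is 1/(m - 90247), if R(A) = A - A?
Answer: -1/77638 ≈ -1.2880e-5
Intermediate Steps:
R(A) = 0
m = 12609 (m = (22807 - 10198) + 0 = 12609 + 0 = 12609)
1/(m - 90247) = 1/(12609 - 90247) = 1/(-77638) = -1/77638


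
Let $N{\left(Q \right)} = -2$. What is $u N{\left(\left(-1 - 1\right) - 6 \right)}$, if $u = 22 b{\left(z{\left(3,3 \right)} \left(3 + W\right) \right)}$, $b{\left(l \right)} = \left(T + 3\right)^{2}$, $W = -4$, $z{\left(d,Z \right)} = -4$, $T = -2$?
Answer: $-44$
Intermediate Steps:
$b{\left(l \right)} = 1$ ($b{\left(l \right)} = \left(-2 + 3\right)^{2} = 1^{2} = 1$)
$u = 22$ ($u = 22 \cdot 1 = 22$)
$u N{\left(\left(-1 - 1\right) - 6 \right)} = 22 \left(-2\right) = -44$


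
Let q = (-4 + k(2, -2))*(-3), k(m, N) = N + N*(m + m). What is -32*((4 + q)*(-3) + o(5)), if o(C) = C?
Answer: 4256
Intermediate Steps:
k(m, N) = N + 2*N*m (k(m, N) = N + N*(2*m) = N + 2*N*m)
q = 42 (q = (-4 - 2*(1 + 2*2))*(-3) = (-4 - 2*(1 + 4))*(-3) = (-4 - 2*5)*(-3) = (-4 - 10)*(-3) = -14*(-3) = 42)
-32*((4 + q)*(-3) + o(5)) = -32*((4 + 42)*(-3) + 5) = -32*(46*(-3) + 5) = -32*(-138 + 5) = -32*(-133) = 4256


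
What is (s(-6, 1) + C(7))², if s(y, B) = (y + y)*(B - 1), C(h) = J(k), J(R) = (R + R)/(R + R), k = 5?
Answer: 1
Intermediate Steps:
J(R) = 1 (J(R) = (2*R)/((2*R)) = (2*R)*(1/(2*R)) = 1)
C(h) = 1
s(y, B) = 2*y*(-1 + B) (s(y, B) = (2*y)*(-1 + B) = 2*y*(-1 + B))
(s(-6, 1) + C(7))² = (2*(-6)*(-1 + 1) + 1)² = (2*(-6)*0 + 1)² = (0 + 1)² = 1² = 1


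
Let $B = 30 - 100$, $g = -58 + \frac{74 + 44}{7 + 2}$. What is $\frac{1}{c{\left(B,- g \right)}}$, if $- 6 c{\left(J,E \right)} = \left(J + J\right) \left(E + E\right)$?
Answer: $\frac{27}{56560} \approx 0.00047737$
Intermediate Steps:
$g = - \frac{404}{9}$ ($g = -58 + \frac{118}{9} = - \frac{404}{9} \approx -44.889$)
$B = -70$
$c{\left(J,E \right)} = - \frac{2 E J}{3}$ ($c{\left(J,E \right)} = - \frac{\left(J + J\right) \left(E + E\right)}{6} = - \frac{2 J 2 E}{6} = - \frac{4 E J}{6} = - \frac{2 E J}{3}$)
$\frac{1}{c{\left(B,- g \right)}} = \frac{1}{\left(- \frac{2}{3}\right) \left(\left(-1\right) \left(- \frac{404}{9}\right)\right) \left(-70\right)} = \frac{1}{\left(- \frac{2}{3}\right) \frac{404}{9} \left(-70\right)} = \frac{1}{\frac{56560}{27}} = \frac{27}{56560}$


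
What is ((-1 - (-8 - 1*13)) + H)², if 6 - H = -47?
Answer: 5329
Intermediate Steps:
H = 53 (H = 6 - 1*(-47) = 6 + 47 = 53)
((-1 - (-8 - 1*13)) + H)² = ((-1 - (-8 - 1*13)) + 53)² = ((-1 - (-8 - 13)) + 53)² = ((-1 - 1*(-21)) + 53)² = ((-1 + 21) + 53)² = (20 + 53)² = 73² = 5329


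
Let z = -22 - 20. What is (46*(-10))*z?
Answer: 19320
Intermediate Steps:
z = -42
(46*(-10))*z = (46*(-10))*(-42) = -460*(-42) = 19320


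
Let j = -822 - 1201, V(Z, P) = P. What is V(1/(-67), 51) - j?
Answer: 2074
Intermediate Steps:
j = -2023
V(1/(-67), 51) - j = 51 - 1*(-2023) = 51 + 2023 = 2074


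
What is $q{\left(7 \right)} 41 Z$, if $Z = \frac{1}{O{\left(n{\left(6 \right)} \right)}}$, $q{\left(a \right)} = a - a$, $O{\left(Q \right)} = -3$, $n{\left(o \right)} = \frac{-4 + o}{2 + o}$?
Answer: $0$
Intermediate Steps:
$n{\left(o \right)} = \frac{-4 + o}{2 + o}$
$q{\left(a \right)} = 0$
$Z = - \frac{1}{3}$ ($Z = \frac{1}{-3} = - \frac{1}{3} \approx -0.33333$)
$q{\left(7 \right)} 41 Z = 0 \cdot 41 \left(- \frac{1}{3}\right) = 0 \left(- \frac{1}{3}\right) = 0$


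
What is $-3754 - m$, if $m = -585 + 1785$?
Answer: $-4954$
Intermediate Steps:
$m = 1200$
$-3754 - m = -3754 - 1200 = -4954$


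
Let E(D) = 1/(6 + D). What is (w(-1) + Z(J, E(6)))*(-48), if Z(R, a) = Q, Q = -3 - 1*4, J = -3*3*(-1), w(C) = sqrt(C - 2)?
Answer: 336 - 48*I*sqrt(3) ≈ 336.0 - 83.138*I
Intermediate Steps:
w(C) = sqrt(-2 + C)
J = 9 (J = -9*(-1) = 9)
Q = -7 (Q = -3 - 4 = -7)
Z(R, a) = -7
(w(-1) + Z(J, E(6)))*(-48) = (sqrt(-2 - 1) - 7)*(-48) = (sqrt(-3) - 7)*(-48) = (I*sqrt(3) - 7)*(-48) = (-7 + I*sqrt(3))*(-48) = 336 - 48*I*sqrt(3)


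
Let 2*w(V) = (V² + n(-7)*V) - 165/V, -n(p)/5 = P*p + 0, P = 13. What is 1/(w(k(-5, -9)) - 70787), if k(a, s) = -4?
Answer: -8/573347 ≈ -1.3953e-5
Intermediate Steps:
n(p) = -65*p (n(p) = -5*(13*p + 0) = -65*p)
w(V) = V²/2 - 165/(2*V) + 455*V/2 (w(V) = ((V² + (-65*(-7))*V) - 165/V)/2 = ((V² + 455*V) - 165/V)/2 = (V² - 165/V + 455*V)/2 = V²/2 - 165/(2*V) + 455*V/2)
1/(w(k(-5, -9)) - 70787) = 1/((½)*(-165 + (-4)²*(455 - 4))/(-4) - 70787) = 1/((½)*(-¼)*(-165 + 16*451) - 70787) = 1/((½)*(-¼)*(-165 + 7216) - 70787) = 1/((½)*(-¼)*7051 - 70787) = 1/(-7051/8 - 70787) = 1/(-573347/8) = -8/573347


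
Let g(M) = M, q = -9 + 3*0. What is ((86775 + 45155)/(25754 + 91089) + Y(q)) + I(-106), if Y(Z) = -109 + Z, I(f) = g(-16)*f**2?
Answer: -21019222712/116843 ≈ -1.7989e+5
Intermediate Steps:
q = -9 (q = -9 + 0 = -9)
I(f) = -16*f**2
((86775 + 45155)/(25754 + 91089) + Y(q)) + I(-106) = ((86775 + 45155)/(25754 + 91089) + (-109 - 9)) - 16*(-106)**2 = (131930/116843 - 118) - 16*11236 = (131930*(1/116843) - 118) - 179776 = (131930/116843 - 118) - 179776 = -13655544/116843 - 179776 = -21019222712/116843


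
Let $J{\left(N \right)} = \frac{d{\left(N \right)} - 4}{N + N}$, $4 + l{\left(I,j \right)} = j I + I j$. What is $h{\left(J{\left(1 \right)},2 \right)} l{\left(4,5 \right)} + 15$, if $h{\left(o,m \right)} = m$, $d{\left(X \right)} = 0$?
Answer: $87$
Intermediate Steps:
$l{\left(I,j \right)} = -4 + 2 I j$ ($l{\left(I,j \right)} = -4 + \left(j I + I j\right) = -4 + \left(I j + I j\right) = -4 + 2 I j$)
$J{\left(N \right)} = - \frac{2}{N}$ ($J{\left(N \right)} = \frac{0 - 4}{N + N} = - \frac{4}{2 N} = - 4 \frac{1}{2 N} = - \frac{2}{N}$)
$h{\left(J{\left(1 \right)},2 \right)} l{\left(4,5 \right)} + 15 = 2 \left(-4 + 2 \cdot 4 \cdot 5\right) + 15 = 2 \left(-4 + 40\right) + 15 = 2 \cdot 36 + 15 = 72 + 15 = 87$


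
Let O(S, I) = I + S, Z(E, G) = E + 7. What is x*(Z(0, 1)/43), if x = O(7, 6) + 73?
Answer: 14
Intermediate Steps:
Z(E, G) = 7 + E
x = 86 (x = (6 + 7) + 73 = 13 + 73 = 86)
x*(Z(0, 1)/43) = 86*((7 + 0)/43) = 86*(7*(1/43)) = 86*(7/43) = 14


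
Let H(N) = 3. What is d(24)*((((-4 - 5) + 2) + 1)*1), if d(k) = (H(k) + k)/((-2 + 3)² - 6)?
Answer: 162/5 ≈ 32.400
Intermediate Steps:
d(k) = -⅗ - k/5 (d(k) = (3 + k)/((-2 + 3)² - 6) = (3 + k)/(1² - 6) = (3 + k)/(1 - 6) = (3 + k)/(-5) = (3 + k)*(-⅕) = -⅗ - k/5)
d(24)*((((-4 - 5) + 2) + 1)*1) = (-⅗ - ⅕*24)*((((-4 - 5) + 2) + 1)*1) = (-⅗ - 24/5)*(((-9 + 2) + 1)*1) = -27*(-7 + 1)/5 = -(-162)/5 = -27/5*(-6) = 162/5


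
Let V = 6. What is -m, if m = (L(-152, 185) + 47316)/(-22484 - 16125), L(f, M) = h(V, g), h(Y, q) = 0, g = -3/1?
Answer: 47316/38609 ≈ 1.2255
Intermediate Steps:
g = -3 (g = -3*1 = -3)
L(f, M) = 0
m = -47316/38609 (m = (0 + 47316)/(-22484 - 16125) = 47316/(-38609) = 47316*(-1/38609) = -47316/38609 ≈ -1.2255)
-m = -1*(-47316/38609) = 47316/38609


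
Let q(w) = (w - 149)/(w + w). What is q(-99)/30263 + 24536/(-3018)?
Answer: -12251731600/1507006611 ≈ -8.1299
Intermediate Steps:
q(w) = (-149 + w)/(2*w) (q(w) = (-149 + w)/((2*w)) = (-149 + w)*(1/(2*w)) = (-149 + w)/(2*w))
q(-99)/30263 + 24536/(-3018) = ((½)*(-149 - 99)/(-99))/30263 + 24536/(-3018) = ((½)*(-1/99)*(-248))*(1/30263) + 24536*(-1/3018) = (124/99)*(1/30263) - 12268/1509 = 124/2996037 - 12268/1509 = -12251731600/1507006611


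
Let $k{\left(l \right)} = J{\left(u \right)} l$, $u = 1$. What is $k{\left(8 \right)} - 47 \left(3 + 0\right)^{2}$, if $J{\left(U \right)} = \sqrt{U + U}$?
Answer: $-423 + 8 \sqrt{2} \approx -411.69$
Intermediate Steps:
$J{\left(U \right)} = \sqrt{2} \sqrt{U}$ ($J{\left(U \right)} = \sqrt{2 U} = \sqrt{2} \sqrt{U}$)
$k{\left(l \right)} = l \sqrt{2}$ ($k{\left(l \right)} = \sqrt{2} \sqrt{1} l = \sqrt{2} \cdot 1 l = \sqrt{2} l = l \sqrt{2}$)
$k{\left(8 \right)} - 47 \left(3 + 0\right)^{2} = 8 \sqrt{2} - 47 \left(3 + 0\right)^{2} = 8 \sqrt{2} - 47 \cdot 3^{2} = 8 \sqrt{2} - 423 = -423 + 8 \sqrt{2}$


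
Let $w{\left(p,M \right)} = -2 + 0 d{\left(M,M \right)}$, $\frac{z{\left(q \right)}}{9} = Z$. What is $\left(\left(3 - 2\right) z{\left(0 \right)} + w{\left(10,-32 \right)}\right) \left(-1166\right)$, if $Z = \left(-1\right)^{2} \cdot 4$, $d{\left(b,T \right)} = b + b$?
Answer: $-39644$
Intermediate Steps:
$d{\left(b,T \right)} = 2 b$
$Z = 4$ ($Z = 1 \cdot 4 = 4$)
$z{\left(q \right)} = 36$ ($z{\left(q \right)} = 9 \cdot 4 = 36$)
$w{\left(p,M \right)} = -2$ ($w{\left(p,M \right)} = -2 + 0 \cdot 2 M = -2 + 0 = -2$)
$\left(\left(3 - 2\right) z{\left(0 \right)} + w{\left(10,-32 \right)}\right) \left(-1166\right) = \left(\left(3 - 2\right) 36 - 2\right) \left(-1166\right) = \left(1 \cdot 36 - 2\right) \left(-1166\right) = \left(36 - 2\right) \left(-1166\right) = 34 \left(-1166\right) = -39644$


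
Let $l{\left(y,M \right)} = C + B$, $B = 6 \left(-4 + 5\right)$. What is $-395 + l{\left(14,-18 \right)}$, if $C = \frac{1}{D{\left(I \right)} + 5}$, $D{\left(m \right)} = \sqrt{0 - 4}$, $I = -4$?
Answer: $- \frac{11276}{29} - \frac{2 i}{29} \approx -388.83 - 0.068966 i$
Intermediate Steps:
$D{\left(m \right)} = 2 i$ ($D{\left(m \right)} = \sqrt{-4} = 2 i$)
$B = 6$ ($B = 6 \cdot 1 = 6$)
$C = \frac{5 - 2 i}{29}$ ($C = \frac{1}{2 i + 5} = \frac{1}{5 + 2 i} = \frac{5 - 2 i}{29} \approx 0.17241 - 0.068966 i$)
$l{\left(y,M \right)} = \frac{179}{29} - \frac{2 i}{29}$ ($l{\left(y,M \right)} = \left(\frac{5}{29} - \frac{2 i}{29}\right) + 6 = \frac{179}{29} - \frac{2 i}{29}$)
$-395 + l{\left(14,-18 \right)} = -395 + \left(\frac{179}{29} - \frac{2 i}{29}\right) = - \frac{11276}{29} - \frac{2 i}{29}$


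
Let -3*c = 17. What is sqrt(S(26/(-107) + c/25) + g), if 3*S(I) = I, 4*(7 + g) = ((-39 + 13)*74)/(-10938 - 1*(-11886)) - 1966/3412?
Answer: I*sqrt(1461373986889919882)/432624540 ≈ 2.7943*I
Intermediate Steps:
c = -17/3 (c = -1/3*17 = -17/3 ≈ -5.6667)
g = -12374573/1617288 (g = -7 + (((-39 + 13)*74)/(-10938 - 1*(-11886)) - 1966/3412)/4 = -7 + ((-26*74)/(-10938 + 11886) - 1966*1/3412)/4 = -7 + (-1924/948 - 983/1706)/4 = -7 + (-1924*1/948 - 983/1706)/4 = -7 + (-481/237 - 983/1706)/4 = -7 + (1/4)*(-1053557/404322) = -7 - 1053557/1617288 = -12374573/1617288 ≈ -7.6514)
S(I) = I/3
sqrt(S(26/(-107) + c/25) + g) = sqrt((26/(-107) - 17/3/25)/3 - 12374573/1617288) = sqrt((26*(-1/107) - 17/3*1/25)/3 - 12374573/1617288) = sqrt((-26/107 - 17/75)/3 - 12374573/1617288) = sqrt((1/3)*(-3769/8025) - 12374573/1617288) = sqrt(-3769/24075 - 12374573/1617288) = sqrt(-101337801149/12978736200) = I*sqrt(1461373986889919882)/432624540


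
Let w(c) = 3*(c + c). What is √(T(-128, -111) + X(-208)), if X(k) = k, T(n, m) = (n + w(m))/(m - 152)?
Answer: 3*I*√1575370/263 ≈ 14.317*I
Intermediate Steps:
w(c) = 6*c (w(c) = 3*(2*c) = 6*c)
T(n, m) = (n + 6*m)/(-152 + m) (T(n, m) = (n + 6*m)/(m - 152) = (n + 6*m)/(-152 + m))
√(T(-128, -111) + X(-208)) = √((-128 + 6*(-111))/(-152 - 111) - 208) = √((-128 - 666)/(-263) - 208) = √(-1/263*(-794) - 208) = √(794/263 - 208) = √(-53910/263) = 3*I*√1575370/263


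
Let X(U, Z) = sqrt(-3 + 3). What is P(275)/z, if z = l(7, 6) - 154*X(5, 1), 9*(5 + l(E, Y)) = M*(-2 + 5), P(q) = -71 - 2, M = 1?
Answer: 219/14 ≈ 15.643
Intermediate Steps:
P(q) = -73
X(U, Z) = 0 (X(U, Z) = sqrt(0) = 0)
l(E, Y) = -14/3 (l(E, Y) = -5 + (1*(-2 + 5))/9 = -5 + (1*3)/9 = -5 + (1/9)*3 = -5 + 1/3 = -14/3)
z = -14/3 (z = -14/3 - 154*0 = -14/3 + 0 = -14/3 ≈ -4.6667)
P(275)/z = -73/(-14/3) = -73*(-3/14) = 219/14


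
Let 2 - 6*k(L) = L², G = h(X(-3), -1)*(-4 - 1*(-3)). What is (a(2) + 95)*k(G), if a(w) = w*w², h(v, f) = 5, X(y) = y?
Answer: -2369/6 ≈ -394.83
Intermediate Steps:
G = -5 (G = 5*(-4 - 1*(-3)) = 5*(-4 + 3) = 5*(-1) = -5)
a(w) = w³
k(L) = ⅓ - L²/6
(a(2) + 95)*k(G) = (2³ + 95)*(⅓ - ⅙*(-5)²) = (8 + 95)*(⅓ - ⅙*25) = 103*(⅓ - 25/6) = 103*(-23/6) = -2369/6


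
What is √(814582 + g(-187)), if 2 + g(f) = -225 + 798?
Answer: √815153 ≈ 902.86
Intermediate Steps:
g(f) = 571 (g(f) = -2 + (-225 + 798) = -2 + 573 = 571)
√(814582 + g(-187)) = √(814582 + 571) = √815153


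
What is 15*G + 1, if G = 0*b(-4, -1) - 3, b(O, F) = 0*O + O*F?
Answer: -44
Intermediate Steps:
b(O, F) = F*O (b(O, F) = 0 + F*O = F*O)
G = -3 (G = 0*(-1*(-4)) - 3 = 0*4 - 3 = 0 - 3 = -3)
15*G + 1 = 15*(-3) + 1 = -45 + 1 = -44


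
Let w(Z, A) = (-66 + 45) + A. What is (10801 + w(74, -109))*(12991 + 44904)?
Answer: 617797545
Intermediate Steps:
w(Z, A) = -21 + A
(10801 + w(74, -109))*(12991 + 44904) = (10801 + (-21 - 109))*(12991 + 44904) = (10801 - 130)*57895 = 10671*57895 = 617797545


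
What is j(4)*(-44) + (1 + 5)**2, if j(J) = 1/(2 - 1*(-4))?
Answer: 86/3 ≈ 28.667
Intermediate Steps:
j(J) = 1/6 (j(J) = 1/(2 + 4) = 1/6)
j(4)*(-44) + (1 + 5)**2 = (1/6)*(-44) + (1 + 5)**2 = -22/3 + 6**2 = -22/3 + 36 = 86/3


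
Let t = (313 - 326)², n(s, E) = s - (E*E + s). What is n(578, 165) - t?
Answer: -27394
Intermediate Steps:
n(s, E) = -E² (n(s, E) = s - (E² + s) = s - (s + E²) = s + (-s - E²) = -E²)
t = 169 (t = (-13)² = 169)
n(578, 165) - t = -1*165² - 1*169 = -1*27225 - 169 = -27225 - 169 = -27394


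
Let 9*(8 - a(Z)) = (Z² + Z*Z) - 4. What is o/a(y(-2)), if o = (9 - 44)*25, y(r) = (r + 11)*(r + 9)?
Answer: 7875/7862 ≈ 1.0017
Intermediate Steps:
y(r) = (9 + r)*(11 + r) (y(r) = (11 + r)*(9 + r) = (9 + r)*(11 + r))
o = -875 (o = -35*25 = -875)
a(Z) = 76/9 - 2*Z²/9 (a(Z) = 8 - ((Z² + Z*Z) - 4)/9 = 8 - ((Z² + Z²) - 4)/9 = 8 - (2*Z² - 4)/9 = 8 - (-4 + 2*Z²)/9 = 8 + (4/9 - 2*Z²/9) = 76/9 - 2*Z²/9)
o/a(y(-2)) = -875/(76/9 - 2*(99 + (-2)² + 20*(-2))²/9) = -875/(76/9 - 2*(99 + 4 - 40)²/9) = -875/(76/9 - 2/9*63²) = -875/(76/9 - 2/9*3969) = -875/(76/9 - 882) = -875/(-7862/9) = -875*(-9/7862) = 7875/7862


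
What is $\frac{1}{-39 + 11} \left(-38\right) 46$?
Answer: $\frac{437}{7} \approx 62.429$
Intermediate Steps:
$\frac{1}{-39 + 11} \left(-38\right) 46 = \frac{1}{-28} \left(-38\right) 46 = \left(- \frac{1}{28}\right) \left(-38\right) 46 = \frac{19}{14} \cdot 46 = \frac{437}{7}$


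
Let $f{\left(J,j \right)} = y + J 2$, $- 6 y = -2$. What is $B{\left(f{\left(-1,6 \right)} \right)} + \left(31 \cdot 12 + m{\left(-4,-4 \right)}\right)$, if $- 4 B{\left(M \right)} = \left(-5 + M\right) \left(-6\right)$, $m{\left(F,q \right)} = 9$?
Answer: $371$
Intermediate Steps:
$y = \frac{1}{3}$ ($y = \left(- \frac{1}{6}\right) \left(-2\right) = \frac{1}{3} \approx 0.33333$)
$f{\left(J,j \right)} = \frac{1}{3} + 2 J$ ($f{\left(J,j \right)} = \frac{1}{3} + J 2 = \frac{1}{3} + 2 J$)
$B{\left(M \right)} = - \frac{15}{2} + \frac{3 M}{2}$ ($B{\left(M \right)} = - \frac{\left(-5 + M\right) \left(-6\right)}{4} = - \frac{30 - 6 M}{4} = - \frac{15}{2} + \frac{3 M}{2}$)
$B{\left(f{\left(-1,6 \right)} \right)} + \left(31 \cdot 12 + m{\left(-4,-4 \right)}\right) = \left(- \frac{15}{2} + \frac{3 \left(\frac{1}{3} + 2 \left(-1\right)\right)}{2}\right) + \left(31 \cdot 12 + 9\right) = \left(- \frac{15}{2} + \frac{3 \left(\frac{1}{3} - 2\right)}{2}\right) + \left(372 + 9\right) = \left(- \frac{15}{2} + \frac{3}{2} \left(- \frac{5}{3}\right)\right) + 381 = \left(- \frac{15}{2} - \frac{5}{2}\right) + 381 = -10 + 381 = 371$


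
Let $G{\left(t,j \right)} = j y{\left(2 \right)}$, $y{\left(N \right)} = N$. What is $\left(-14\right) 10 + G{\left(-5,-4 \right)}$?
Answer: $-148$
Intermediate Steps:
$G{\left(t,j \right)} = 2 j$ ($G{\left(t,j \right)} = j 2 = 2 j$)
$\left(-14\right) 10 + G{\left(-5,-4 \right)} = \left(-14\right) 10 + 2 \left(-4\right) = -140 - 8 = -148$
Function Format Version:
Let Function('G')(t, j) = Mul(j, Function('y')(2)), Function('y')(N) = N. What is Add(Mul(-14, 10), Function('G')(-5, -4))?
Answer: -148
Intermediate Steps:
Function('G')(t, j) = Mul(2, j) (Function('G')(t, j) = Mul(j, 2) = Mul(2, j))
Add(Mul(-14, 10), Function('G')(-5, -4)) = Add(Mul(-14, 10), Mul(2, -4)) = Add(-140, -8) = -148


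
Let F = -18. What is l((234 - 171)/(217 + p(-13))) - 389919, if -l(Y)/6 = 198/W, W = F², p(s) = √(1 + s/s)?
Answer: -1169768/3 ≈ -3.8992e+5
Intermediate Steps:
p(s) = √2 (p(s) = √(1 + 1) = √2)
W = 324 (W = (-18)² = 324)
l(Y) = -11/3 (l(Y) = -1188/324 = -6*11/18 = -11/3)
l((234 - 171)/(217 + p(-13))) - 389919 = -11/3 - 389919 = -1169768/3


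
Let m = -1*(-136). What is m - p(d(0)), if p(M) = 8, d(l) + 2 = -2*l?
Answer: 128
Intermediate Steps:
d(l) = -2 - 2*l
m = 136
m - p(d(0)) = 136 - 1*8 = 136 - 8 = 128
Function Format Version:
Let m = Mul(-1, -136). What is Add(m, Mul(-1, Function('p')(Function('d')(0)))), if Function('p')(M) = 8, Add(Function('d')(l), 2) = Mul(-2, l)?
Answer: 128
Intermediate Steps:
Function('d')(l) = Add(-2, Mul(-2, l))
m = 136
Add(m, Mul(-1, Function('p')(Function('d')(0)))) = Add(136, Mul(-1, 8)) = Add(136, -8) = 128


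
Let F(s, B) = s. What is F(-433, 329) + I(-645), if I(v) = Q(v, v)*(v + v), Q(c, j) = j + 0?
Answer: 831617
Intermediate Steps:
Q(c, j) = j
I(v) = 2*v² (I(v) = v*(v + v) = v*(2*v) = 2*v²)
F(-433, 329) + I(-645) = -433 + 2*(-645)² = -433 + 2*416025 = -433 + 832050 = 831617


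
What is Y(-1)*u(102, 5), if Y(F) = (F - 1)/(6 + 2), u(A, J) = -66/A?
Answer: 11/68 ≈ 0.16176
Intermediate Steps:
Y(F) = -1/8 + F/8 (Y(F) = (-1 + F)/8 = (-1 + F)*(1/8) = -1/8 + F/8)
Y(-1)*u(102, 5) = (-1/8 + (1/8)*(-1))*(-66/102) = (-1/8 - 1/8)*(-66*1/102) = -1/4*(-11/17) = 11/68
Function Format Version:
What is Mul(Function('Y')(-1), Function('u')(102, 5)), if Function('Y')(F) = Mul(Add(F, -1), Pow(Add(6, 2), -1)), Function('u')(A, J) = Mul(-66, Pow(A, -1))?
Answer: Rational(11, 68) ≈ 0.16176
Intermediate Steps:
Function('Y')(F) = Add(Rational(-1, 8), Mul(Rational(1, 8), F)) (Function('Y')(F) = Mul(Add(-1, F), Pow(8, -1)) = Mul(Add(-1, F), Rational(1, 8)) = Add(Rational(-1, 8), Mul(Rational(1, 8), F)))
Mul(Function('Y')(-1), Function('u')(102, 5)) = Mul(Add(Rational(-1, 8), Mul(Rational(1, 8), -1)), Mul(-66, Pow(102, -1))) = Mul(Add(Rational(-1, 8), Rational(-1, 8)), Mul(-66, Rational(1, 102))) = Mul(Rational(-1, 4), Rational(-11, 17)) = Rational(11, 68)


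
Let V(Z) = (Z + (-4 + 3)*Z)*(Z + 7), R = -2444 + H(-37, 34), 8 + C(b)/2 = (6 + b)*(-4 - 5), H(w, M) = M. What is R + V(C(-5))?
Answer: -2410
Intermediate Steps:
C(b) = -124 - 18*b (C(b) = -16 + 2*((6 + b)*(-4 - 5)) = -16 + 2*((6 + b)*(-9)) = -16 + 2*(-54 - 9*b) = -16 + (-108 - 18*b) = -124 - 18*b)
R = -2410 (R = -2444 + 34 = -2410)
V(Z) = 0 (V(Z) = (Z - Z)*(7 + Z) = 0*(7 + Z) = 0)
R + V(C(-5)) = -2410 + 0 = -2410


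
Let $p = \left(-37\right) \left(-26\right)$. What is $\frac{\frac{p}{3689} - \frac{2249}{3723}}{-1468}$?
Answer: $\frac{16315}{69763764} \approx 0.00023386$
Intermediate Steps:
$p = 962$
$\frac{\frac{p}{3689} - \frac{2249}{3723}}{-1468} = \frac{\frac{962}{3689} - \frac{2249}{3723}}{-1468} = \left(962 \cdot \frac{1}{3689} - \frac{2249}{3723}\right) \left(- \frac{1}{1468}\right) = \left(\frac{962}{3689} - \frac{2249}{3723}\right) \left(- \frac{1}{1468}\right) = \left(- \frac{16315}{47523}\right) \left(- \frac{1}{1468}\right) = \frac{16315}{69763764}$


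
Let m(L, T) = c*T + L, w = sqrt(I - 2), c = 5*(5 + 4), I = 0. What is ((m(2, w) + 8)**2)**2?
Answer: 13982500 - 7110000*I*sqrt(2) ≈ 1.3982e+7 - 1.0055e+7*I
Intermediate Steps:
c = 45 (c = 5*9 = 45)
w = I*sqrt(2) (w = sqrt(0 - 2) = sqrt(-2) = I*sqrt(2) ≈ 1.4142*I)
m(L, T) = L + 45*T (m(L, T) = 45*T + L = L + 45*T)
((m(2, w) + 8)**2)**2 = (((2 + 45*(I*sqrt(2))) + 8)**2)**2 = (((2 + 45*I*sqrt(2)) + 8)**2)**2 = ((10 + 45*I*sqrt(2))**2)**2 = (10 + 45*I*sqrt(2))**4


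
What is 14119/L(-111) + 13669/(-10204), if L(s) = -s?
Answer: 142553017/1132644 ≈ 125.86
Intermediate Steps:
14119/L(-111) + 13669/(-10204) = 14119/((-1*(-111))) + 13669/(-10204) = 14119/111 + 13669*(-1/10204) = 14119*(1/111) - 13669/10204 = 14119/111 - 13669/10204 = 142553017/1132644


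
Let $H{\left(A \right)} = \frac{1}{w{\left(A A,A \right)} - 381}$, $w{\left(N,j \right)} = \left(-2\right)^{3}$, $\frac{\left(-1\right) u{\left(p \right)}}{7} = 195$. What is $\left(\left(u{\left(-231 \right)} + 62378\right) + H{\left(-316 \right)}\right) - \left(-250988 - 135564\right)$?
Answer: $\frac{174102784}{389} \approx 4.4757 \cdot 10^{5}$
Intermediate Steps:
$u{\left(p \right)} = -1365$ ($u{\left(p \right)} = \left(-7\right) 195 = -1365$)
$w{\left(N,j \right)} = -8$
$H{\left(A \right)} = - \frac{1}{389}$ ($H{\left(A \right)} = \frac{1}{-8 - 381} = \frac{1}{-389} = - \frac{1}{389}$)
$\left(\left(u{\left(-231 \right)} + 62378\right) + H{\left(-316 \right)}\right) - \left(-250988 - 135564\right) = \left(\left(-1365 + 62378\right) - \frac{1}{389}\right) - \left(-250988 - 135564\right) = \left(61013 - \frac{1}{389}\right) - \left(-250988 - 135564\right) = \frac{23734056}{389} - -386552 = \frac{23734056}{389} + 386552 = \frac{174102784}{389}$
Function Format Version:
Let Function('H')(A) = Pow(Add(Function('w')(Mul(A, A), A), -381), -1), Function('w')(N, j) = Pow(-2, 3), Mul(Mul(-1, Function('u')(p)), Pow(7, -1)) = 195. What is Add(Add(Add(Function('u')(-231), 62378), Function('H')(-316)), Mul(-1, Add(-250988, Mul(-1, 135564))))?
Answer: Rational(174102784, 389) ≈ 4.4757e+5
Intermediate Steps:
Function('u')(p) = -1365 (Function('u')(p) = Mul(-7, 195) = -1365)
Function('w')(N, j) = -8
Function('H')(A) = Rational(-1, 389) (Function('H')(A) = Pow(Add(-8, -381), -1) = Pow(-389, -1) = Rational(-1, 389))
Add(Add(Add(Function('u')(-231), 62378), Function('H')(-316)), Mul(-1, Add(-250988, Mul(-1, 135564)))) = Add(Add(Add(-1365, 62378), Rational(-1, 389)), Mul(-1, Add(-250988, Mul(-1, 135564)))) = Add(Add(61013, Rational(-1, 389)), Mul(-1, Add(-250988, -135564))) = Add(Rational(23734056, 389), Mul(-1, -386552)) = Add(Rational(23734056, 389), 386552) = Rational(174102784, 389)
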